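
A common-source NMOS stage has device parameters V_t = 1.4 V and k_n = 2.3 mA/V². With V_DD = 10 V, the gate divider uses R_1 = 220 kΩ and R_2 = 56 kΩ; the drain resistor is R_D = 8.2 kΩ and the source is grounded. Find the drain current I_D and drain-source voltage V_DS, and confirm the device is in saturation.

I_D ≈ 0.45 mA, V_DS ≈ 6.3 V

V_G = V_DD·R_2/(R_1+R_2) = 10×56/276 = 2.03 V. With the source grounded, V_GS = V_G = 2.03 V.
Assume saturation: I_D = (k_n/2)(V_GS − V_t)² = (2.3/2)×(2.03 − 1.4)² = 1.15×0.629² = 0.455 mA.
V_DS = V_DD − I_D·R_D = 10 − 0.455×8.2 = 6.27 V.
Saturation requires V_DS ≥ V_GS − V_t = 0.629 V; 6.27 ≥ 0.629 ✓.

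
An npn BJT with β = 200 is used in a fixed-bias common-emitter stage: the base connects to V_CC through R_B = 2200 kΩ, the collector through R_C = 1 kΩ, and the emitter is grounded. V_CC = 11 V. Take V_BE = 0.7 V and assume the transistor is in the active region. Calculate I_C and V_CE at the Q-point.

Base loop: V_CC = I_B·R_B + V_BE, so I_B = (11 − 0.7)/2200 kΩ = 0.00468 mA.
In the active region I_C = β·I_B = 200 × 0.00468 = 0.936 mA.
Collector loop: V_CE = V_CC − I_C·R_C = 11 − 0.936×1 = 10.1 V.
Since V_CE = 10.1 V > V_CE(sat) ≈ 0.2 V, the transistor is in the active region as assumed.

I_C ≈ 0.94 mA, V_CE ≈ 10 V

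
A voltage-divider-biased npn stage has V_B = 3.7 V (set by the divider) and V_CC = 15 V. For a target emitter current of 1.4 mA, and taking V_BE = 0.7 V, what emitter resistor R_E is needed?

V_E = V_B − V_BE = 3.7 − 0.7 = 3 V.
R_E = V_E / I_E = 3 / 1.4 = 2.14 kΩ.

R_E ≈ 2.1 kΩ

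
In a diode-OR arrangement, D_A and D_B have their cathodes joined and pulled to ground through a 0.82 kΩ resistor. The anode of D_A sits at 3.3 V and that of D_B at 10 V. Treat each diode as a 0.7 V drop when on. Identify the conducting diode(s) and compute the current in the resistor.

Assume both conduct. Then node N would need to be at both 3.3−0.7 = 2.6 V and 10−0.7 = 9.3 V, which is impossible.
Assume only D_B conducts: V_N = 10 − 0.7 = 9.3 V, so I_R = 9.3/0.82 = 11.3 mA.
Check D_A: its anode-to-cathode voltage is 3.3 − 9.3 = -6 V < 0.7 V, so it is off. The assumption is consistent.

Only D_B conducts; I_R ≈ 11 mA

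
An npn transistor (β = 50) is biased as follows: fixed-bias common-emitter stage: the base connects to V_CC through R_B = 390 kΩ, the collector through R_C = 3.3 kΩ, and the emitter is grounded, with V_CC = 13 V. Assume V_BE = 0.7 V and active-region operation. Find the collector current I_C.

Base loop: V_CC = I_B·R_B + V_BE, so I_B = (13 − 0.7)/390 kΩ = 0.0315 mA.
In the active region I_C = β·I_B = 50 × 0.0315 = 1.58 mA.
Collector loop: V_CE = V_CC − I_C·R_C = 13 − 1.58×3.3 = 7.8 V.
Since V_CE = 7.8 V > V_CE(sat) ≈ 0.2 V, the transistor is in the active region as assumed.

I_C ≈ 1.6 mA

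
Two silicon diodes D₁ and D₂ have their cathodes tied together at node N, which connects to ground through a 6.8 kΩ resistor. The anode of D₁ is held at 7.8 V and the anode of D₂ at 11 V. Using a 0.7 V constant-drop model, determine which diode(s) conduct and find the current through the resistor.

Assume both conduct. Then node N would need to be at both 7.8−0.7 = 7.1 V and 11−0.7 = 10.3 V, which is impossible.
Assume only D₂ conducts: V_N = 11 − 0.7 = 10.3 V, so I_R = 10.3/6.8 = 1.51 mA.
Check D₁: its anode-to-cathode voltage is 7.8 − 10.3 = -2.5 V < 0.7 V, so it is off. The assumption is consistent.

Only D₂ conducts; I_R ≈ 1.5 mA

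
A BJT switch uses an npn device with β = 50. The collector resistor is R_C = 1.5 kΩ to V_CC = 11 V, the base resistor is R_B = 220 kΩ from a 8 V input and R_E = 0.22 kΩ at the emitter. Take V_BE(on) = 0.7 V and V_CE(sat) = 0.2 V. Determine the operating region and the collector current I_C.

active; I_C ≈ 1.6 mA

Assume active. Base-emitter loop: I_B = (V_BB − V_BE)/(R_B + (β+1)R_E) = (8 − 0.7)/(220 + 51×0.22) = 0.0316 mA.
I_C = β·I_B = 50×0.0316 = 1.58 mA.
V_CE = V_CC − I_C·R_C − I_E·R_E = 11 − 1.58×1.5 − 1.61×0.22 = 8.28 V > V_CE(sat), so the active-region assumption holds.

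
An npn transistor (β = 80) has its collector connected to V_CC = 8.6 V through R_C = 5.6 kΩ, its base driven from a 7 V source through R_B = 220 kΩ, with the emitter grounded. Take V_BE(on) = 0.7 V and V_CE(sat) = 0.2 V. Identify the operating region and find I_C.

saturation; I_C ≈ 1.5 mA

Assume active: I_B = (7 − 0.7)/220 = 0.0286 mA, giving I_C = β·I_B = 2.29 mA.
But then V_CE = 8.6 − 2.29×5.6 = -4.23 V < V_CE(sat) = 0.2 V — impossible in the active region.
So the transistor is saturated. With V_CE = 0.2 V, I_C = (V_CC − 0.2)/R_C = 8.4/5.6 = 1.5 mA.
Check: β·I_B = 2.29 mA > I_C = 1.5 mA, confirming saturation.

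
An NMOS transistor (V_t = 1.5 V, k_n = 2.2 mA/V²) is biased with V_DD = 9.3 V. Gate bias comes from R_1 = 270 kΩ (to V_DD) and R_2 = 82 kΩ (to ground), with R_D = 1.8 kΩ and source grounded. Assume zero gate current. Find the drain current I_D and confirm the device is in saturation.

I_D ≈ 0.49 mA

V_G = V_DD·R_2/(R_1+R_2) = 9.3×82/352 = 2.17 V. With the source grounded, V_GS = V_G = 2.17 V.
Assume saturation: I_D = (k_n/2)(V_GS − V_t)² = (2.2/2)×(2.17 − 1.5)² = 1.1×0.666² = 0.489 mA.
V_DS = V_DD − I_D·R_D = 9.3 − 0.489×1.8 = 8.42 V.
Saturation requires V_DS ≥ V_GS − V_t = 0.666 V; 8.42 ≥ 0.666 ✓.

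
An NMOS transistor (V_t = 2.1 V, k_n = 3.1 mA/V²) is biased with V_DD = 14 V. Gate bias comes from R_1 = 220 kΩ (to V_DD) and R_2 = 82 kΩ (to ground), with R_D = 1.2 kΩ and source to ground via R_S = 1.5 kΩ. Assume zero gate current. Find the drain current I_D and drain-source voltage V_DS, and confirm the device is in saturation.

V_G = V_DD·R_2/(R_1+R_2) = 14×82/302 = 3.8 V.
Assume saturation: I_D = (k_n/2)(V_GS − V_t)² with V_GS = V_G − I_D·R_S = 3.8 − 1.5·I_D.
Substituting gives 3.49·I_D² − 8.91·I_D + 4.49 = 0, with roots I_D = 0.69 or 1.87 mA.
The root I_D = 1.87 mA gives V_GS = 1 V ≤ V_t, so take I_D = 0.69 mA.
Then V_GS = 2.77 V and V_DS = V_DD − I_D(R_D+R_S) = 14 − 0.69×2.7 = 12.1 V.
Saturation requires V_DS ≥ V_GS − V_t = 0.667 V; 12.1 ≥ 0.667 ✓.

I_D ≈ 0.69 mA, V_DS ≈ 12 V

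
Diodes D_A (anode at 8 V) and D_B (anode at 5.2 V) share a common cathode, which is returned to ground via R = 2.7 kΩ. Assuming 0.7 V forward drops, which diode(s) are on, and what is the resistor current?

Only D_A conducts; I_R ≈ 2.7 mA

Assume both conduct. Then node N would need to be at both 8−0.7 = 7.3 V and 5.2−0.7 = 4.5 V, which is impossible.
Assume only D_A conducts: V_N = 8 − 0.7 = 7.3 V, so I_R = 7.3/2.7 = 2.7 mA.
Check D_B: its anode-to-cathode voltage is 5.2 − 7.3 = -2.1 V < 0.7 V, so it is off. The assumption is consistent.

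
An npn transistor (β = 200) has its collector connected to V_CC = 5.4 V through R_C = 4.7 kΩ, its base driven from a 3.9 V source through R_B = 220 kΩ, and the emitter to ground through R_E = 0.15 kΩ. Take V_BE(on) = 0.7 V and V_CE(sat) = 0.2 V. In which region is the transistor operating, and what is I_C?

saturation; I_C ≈ 1.1 mA

Assume active: I_B = (3.9 − 0.7)/(220 + 201×0.15) = 0.0128 mA, I_C = β·I_B = 2.56 mA.
Then V_CE = 5.4 − 2.56×4.7 − 2.57×0.15 = -7.01 V < 0.2 V — the active assumption fails.
Re-solve with V_CE = 0.2 V. KCL at the emitter: V_E/R_E = (V_BB−0.7−V_E)/R_B + (V_CC−0.2−V_E)/R_C, giving V_E = 0.163 V.
I_C = (V_CC − 0.2 − V_E)/R_C = (5.2 − 0.163)/4.7 = 1.07 mA.
Check: I_B = (3.2 − 0.163)/220 = 0.0138 mA, and β·I_B = 2.76 mA > I_C, confirming saturation.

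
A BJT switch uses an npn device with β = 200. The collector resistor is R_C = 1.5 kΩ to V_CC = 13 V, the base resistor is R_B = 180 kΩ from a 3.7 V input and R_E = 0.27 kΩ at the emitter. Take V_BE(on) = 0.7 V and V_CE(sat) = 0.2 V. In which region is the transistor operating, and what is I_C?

Assume active. Base-emitter loop: I_B = (V_BB − V_BE)/(R_B + (β+1)R_E) = (3.7 − 0.7)/(180 + 201×0.27) = 0.0128 mA.
I_C = β·I_B = 200×0.0128 = 2.56 mA.
V_CE = V_CC − I_C·R_C − I_E·R_E = 13 − 2.56×1.5 − 2.57×0.27 = 8.46 V > V_CE(sat), so the active-region assumption holds.

active; I_C ≈ 2.6 mA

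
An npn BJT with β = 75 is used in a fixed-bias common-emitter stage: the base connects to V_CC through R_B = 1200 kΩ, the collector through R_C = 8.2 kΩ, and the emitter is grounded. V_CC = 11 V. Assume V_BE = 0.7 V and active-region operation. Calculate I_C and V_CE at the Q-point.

Base loop: V_CC = I_B·R_B + V_BE, so I_B = (11 − 0.7)/1200 kΩ = 0.00858 mA.
In the active region I_C = β·I_B = 75 × 0.00858 = 0.644 mA.
Collector loop: V_CE = V_CC − I_C·R_C = 11 − 0.644×8.2 = 5.72 V.
Since V_CE = 5.72 V > V_CE(sat) ≈ 0.2 V, the transistor is in the active region as assumed.

I_C ≈ 0.64 mA, V_CE ≈ 5.7 V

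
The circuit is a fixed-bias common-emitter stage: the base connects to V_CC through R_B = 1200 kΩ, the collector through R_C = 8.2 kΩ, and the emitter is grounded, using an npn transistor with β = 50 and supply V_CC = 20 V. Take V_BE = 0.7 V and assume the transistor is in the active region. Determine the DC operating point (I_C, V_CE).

I_C ≈ 0.8 mA, V_CE ≈ 13 V

Base loop: V_CC = I_B·R_B + V_BE, so I_B = (20 − 0.7)/1200 kΩ = 0.0161 mA.
In the active region I_C = β·I_B = 50 × 0.0161 = 0.804 mA.
Collector loop: V_CE = V_CC − I_C·R_C = 20 − 0.804×8.2 = 13.4 V.
Since V_CE = 13.4 V > V_CE(sat) ≈ 0.2 V, the transistor is in the active region as assumed.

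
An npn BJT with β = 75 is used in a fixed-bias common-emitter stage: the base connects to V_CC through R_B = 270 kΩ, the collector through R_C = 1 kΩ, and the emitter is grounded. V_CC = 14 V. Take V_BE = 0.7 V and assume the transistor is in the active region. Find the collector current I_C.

Base loop: V_CC = I_B·R_B + V_BE, so I_B = (14 − 0.7)/270 kΩ = 0.0493 mA.
In the active region I_C = β·I_B = 75 × 0.0493 = 3.69 mA.
Collector loop: V_CE = V_CC − I_C·R_C = 14 − 3.69×1 = 10.3 V.
Since V_CE = 10.3 V > V_CE(sat) ≈ 0.2 V, the transistor is in the active region as assumed.

I_C ≈ 3.7 mA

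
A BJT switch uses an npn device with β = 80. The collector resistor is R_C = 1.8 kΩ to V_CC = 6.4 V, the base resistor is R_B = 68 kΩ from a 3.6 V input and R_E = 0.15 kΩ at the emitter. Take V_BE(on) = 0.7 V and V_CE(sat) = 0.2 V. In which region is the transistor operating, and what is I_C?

active; I_C ≈ 2.9 mA

Assume active. Base-emitter loop: I_B = (V_BB − V_BE)/(R_B + (β+1)R_E) = (3.6 − 0.7)/(68 + 81×0.15) = 0.0362 mA.
I_C = β·I_B = 80×0.0362 = 2.89 mA.
V_CE = V_CC − I_C·R_C − I_E·R_E = 6.4 − 2.89×1.8 − 2.93×0.15 = 0.75 V > V_CE(sat), so the active-region assumption holds.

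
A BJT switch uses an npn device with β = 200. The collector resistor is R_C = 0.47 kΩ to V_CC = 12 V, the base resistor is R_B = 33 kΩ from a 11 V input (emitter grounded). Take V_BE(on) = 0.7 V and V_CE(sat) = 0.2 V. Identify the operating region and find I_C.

Assume active: I_B = (11 − 0.7)/33 = 0.312 mA, giving I_C = β·I_B = 62.4 mA.
But then V_CE = 12 − 62.4×0.47 = -17.3 V < V_CE(sat) = 0.2 V — impossible in the active region.
So the transistor is saturated. With V_CE = 0.2 V, I_C = (V_CC − 0.2)/R_C = 11.8/0.47 = 25.1 mA.
Check: β·I_B = 62.4 mA > I_C = 25.1 mA, confirming saturation.

saturation; I_C ≈ 25 mA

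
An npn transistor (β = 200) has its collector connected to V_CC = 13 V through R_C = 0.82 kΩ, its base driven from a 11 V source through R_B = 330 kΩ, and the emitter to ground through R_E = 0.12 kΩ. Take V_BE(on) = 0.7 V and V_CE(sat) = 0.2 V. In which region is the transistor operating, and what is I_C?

Assume active. Base-emitter loop: I_B = (V_BB − V_BE)/(R_B + (β+1)R_E) = (11 − 0.7)/(330 + 201×0.12) = 0.0291 mA.
I_C = β·I_B = 200×0.0291 = 5.82 mA.
V_CE = V_CC − I_C·R_C − I_E·R_E = 13 − 5.82×0.82 − 5.85×0.12 = 7.53 V > V_CE(sat), so the active-region assumption holds.

active; I_C ≈ 5.8 mA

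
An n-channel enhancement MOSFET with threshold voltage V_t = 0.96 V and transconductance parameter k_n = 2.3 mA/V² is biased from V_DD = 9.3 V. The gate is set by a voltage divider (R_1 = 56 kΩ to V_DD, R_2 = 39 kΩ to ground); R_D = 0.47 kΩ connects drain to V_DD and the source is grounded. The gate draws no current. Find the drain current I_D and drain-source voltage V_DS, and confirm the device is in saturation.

I_D ≈ 9.4 mA, V_DS ≈ 4.9 V

V_G = V_DD·R_2/(R_1+R_2) = 9.3×39/95 = 3.82 V. With the source grounded, V_GS = V_G = 3.82 V.
Assume saturation: I_D = (k_n/2)(V_GS − V_t)² = (2.3/2)×(3.82 − 0.96)² = 1.15×2.86² = 9.39 mA.
V_DS = V_DD − I_D·R_D = 9.3 − 9.39×0.47 = 4.89 V.
Saturation requires V_DS ≥ V_GS − V_t = 2.86 V; 4.89 ≥ 2.86 ✓.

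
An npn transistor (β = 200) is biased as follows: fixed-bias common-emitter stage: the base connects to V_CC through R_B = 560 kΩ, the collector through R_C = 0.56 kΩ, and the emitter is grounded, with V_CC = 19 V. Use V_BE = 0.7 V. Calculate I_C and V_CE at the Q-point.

I_C ≈ 6.5 mA, V_CE ≈ 15 V

Base loop: V_CC = I_B·R_B + V_BE, so I_B = (19 − 0.7)/560 kΩ = 0.0327 mA.
In the active region I_C = β·I_B = 200 × 0.0327 = 6.54 mA.
Collector loop: V_CE = V_CC − I_C·R_C = 19 − 6.54×0.56 = 15.3 V.
Since V_CE = 15.3 V > V_CE(sat) ≈ 0.2 V, the transistor is in the active region as assumed.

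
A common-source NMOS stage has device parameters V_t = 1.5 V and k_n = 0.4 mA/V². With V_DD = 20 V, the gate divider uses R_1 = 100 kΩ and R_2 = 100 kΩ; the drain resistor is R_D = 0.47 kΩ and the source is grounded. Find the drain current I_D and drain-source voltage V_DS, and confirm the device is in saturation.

V_G = V_DD·R_2/(R_1+R_2) = 20×100/200 = 10 V. With the source grounded, V_GS = V_G = 10 V.
Assume saturation: I_D = (k_n/2)(V_GS − V_t)² = (0.4/2)×(10 − 1.5)² = 0.2×8.5² = 14.5 mA.
V_DS = V_DD − I_D·R_D = 20 − 14.5×0.47 = 13.2 V.
Saturation requires V_DS ≥ V_GS − V_t = 8.5 V; 13.2 ≥ 8.5 ✓.

I_D ≈ 14 mA, V_DS ≈ 13 V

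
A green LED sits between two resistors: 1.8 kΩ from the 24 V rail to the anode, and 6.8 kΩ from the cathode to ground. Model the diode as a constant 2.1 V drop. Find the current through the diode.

The two resistors are in series with the diode, so KVL gives 24 = I·1.8 + 2.1 + I·6.8.
I = (24 − 2.1) / (1.8 + 6.8) kΩ = 21.9 / 8.6 = 2.55 mA.

I ≈ 2.5 mA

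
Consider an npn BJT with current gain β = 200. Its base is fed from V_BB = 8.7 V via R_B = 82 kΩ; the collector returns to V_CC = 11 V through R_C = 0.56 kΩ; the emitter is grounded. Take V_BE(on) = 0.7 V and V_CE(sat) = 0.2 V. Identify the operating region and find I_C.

saturation; I_C ≈ 19 mA

Assume active: I_B = (8.7 − 0.7)/82 = 0.0976 mA, giving I_C = β·I_B = 19.5 mA.
But then V_CE = 11 − 19.5×0.56 = 0.0732 V < V_CE(sat) = 0.2 V — impossible in the active region.
So the transistor is saturated. With V_CE = 0.2 V, I_C = (V_CC − 0.2)/R_C = 10.8/0.56 = 19.3 mA.
Check: β·I_B = 19.5 mA > I_C = 19.3 mA, confirming saturation.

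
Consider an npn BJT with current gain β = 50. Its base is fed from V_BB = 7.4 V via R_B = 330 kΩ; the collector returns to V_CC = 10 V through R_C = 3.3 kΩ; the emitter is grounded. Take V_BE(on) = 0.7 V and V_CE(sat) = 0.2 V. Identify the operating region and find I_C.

Assume active. Base-emitter loop: I_B = (V_BB − V_BE)/R_B = (7.4 − 0.7)/330 = 0.0203 mA.
I_C = β·I_B = 50×0.0203 = 1.02 mA.
V_CE = V_CC − I_C·R_C = 10 − 1.02×3.3 = 6.65 V > V_CE(sat), so the active-region assumption holds.

active; I_C ≈ 1 mA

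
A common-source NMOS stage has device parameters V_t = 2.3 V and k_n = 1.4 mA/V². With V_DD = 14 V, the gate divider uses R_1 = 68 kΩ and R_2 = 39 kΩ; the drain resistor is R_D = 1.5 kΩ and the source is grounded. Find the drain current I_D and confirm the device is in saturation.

I_D ≈ 5.5 mA

V_G = V_DD·R_2/(R_1+R_2) = 14×39/107 = 5.1 V. With the source grounded, V_GS = V_G = 5.1 V.
Assume saturation: I_D = (k_n/2)(V_GS − V_t)² = (1.4/2)×(5.1 − 2.3)² = 0.7×2.8² = 5.5 mA.
V_DS = V_DD − I_D·R_D = 14 − 5.5×1.5 = 5.75 V.
Saturation requires V_DS ≥ V_GS − V_t = 2.8 V; 5.75 ≥ 2.8 ✓.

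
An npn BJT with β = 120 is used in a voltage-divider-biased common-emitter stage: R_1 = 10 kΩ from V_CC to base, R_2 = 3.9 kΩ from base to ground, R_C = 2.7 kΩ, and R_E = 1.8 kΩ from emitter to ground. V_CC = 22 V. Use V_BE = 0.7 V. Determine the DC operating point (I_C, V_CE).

Thevenize the base divider: V_Th = V_CC·R_2/(R_1+R_2) = 22×3.9/13.9 = 6.17 V, R_Th = R_1‖R_2 = 2.81 kΩ.
Base-emitter loop: V_Th = I_B·R_Th + V_BE + (β+1)I_B·R_E, so I_B = (6.17 − 0.7) / (2.81 + 121×1.8) = 0.0248 mA.
I_C = β·I_B = 120×0.0248 = 2.98 mA, and I_E = (β+1)I_B = 3 mA.
V_CE = V_CC − I_C·R_C − I_E·R_E = 22 − 2.98×2.7 − 3×1.8 = 8.56 V.
V_CE = 8.56 V > 0.2 V confirms active-region operation.

I_C ≈ 3 mA, V_CE ≈ 8.6 V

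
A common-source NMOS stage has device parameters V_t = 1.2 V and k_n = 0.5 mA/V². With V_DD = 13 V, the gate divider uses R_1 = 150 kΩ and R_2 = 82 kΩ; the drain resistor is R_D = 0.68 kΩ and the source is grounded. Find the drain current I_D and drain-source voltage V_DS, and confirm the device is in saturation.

I_D ≈ 2.9 mA, V_DS ≈ 11 V

V_G = V_DD·R_2/(R_1+R_2) = 13×82/232 = 4.59 V. With the source grounded, V_GS = V_G = 4.59 V.
Assume saturation: I_D = (k_n/2)(V_GS − V_t)² = (0.5/2)×(4.59 − 1.2)² = 0.25×3.39² = 2.88 mA.
V_DS = V_DD − I_D·R_D = 13 − 2.88×0.68 = 11 V.
Saturation requires V_DS ≥ V_GS − V_t = 3.39 V; 11 ≥ 3.39 ✓.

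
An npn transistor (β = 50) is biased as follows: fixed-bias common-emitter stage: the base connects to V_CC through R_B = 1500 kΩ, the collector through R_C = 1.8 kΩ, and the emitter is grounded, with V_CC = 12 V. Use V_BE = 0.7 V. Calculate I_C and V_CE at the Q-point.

Base loop: V_CC = I_B·R_B + V_BE, so I_B = (12 − 0.7)/1500 kΩ = 0.00753 mA.
In the active region I_C = β·I_B = 50 × 0.00753 = 0.377 mA.
Collector loop: V_CE = V_CC − I_C·R_C = 12 − 0.377×1.8 = 11.3 V.
Since V_CE = 11.3 V > V_CE(sat) ≈ 0.2 V, the transistor is in the active region as assumed.

I_C ≈ 0.38 mA, V_CE ≈ 11 V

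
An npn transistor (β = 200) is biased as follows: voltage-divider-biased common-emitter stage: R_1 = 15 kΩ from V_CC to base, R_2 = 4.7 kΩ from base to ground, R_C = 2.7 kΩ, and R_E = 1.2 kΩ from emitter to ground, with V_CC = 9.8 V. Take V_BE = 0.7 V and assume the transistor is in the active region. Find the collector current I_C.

I_C ≈ 1.3 mA

Thevenize the base divider: V_Th = V_CC·R_2/(R_1+R_2) = 9.8×4.7/19.7 = 2.34 V, R_Th = R_1‖R_2 = 3.58 kΩ.
Base-emitter loop: V_Th = I_B·R_Th + V_BE + (β+1)I_B·R_E, so I_B = (2.34 − 0.7) / (3.58 + 201×1.2) = 0.00669 mA.
I_C = β·I_B = 200×0.00669 = 1.34 mA, and I_E = (β+1)I_B = 1.35 mA.
V_CE = V_CC − I_C·R_C − I_E·R_E = 9.8 − 1.34×2.7 − 1.35×1.2 = 4.57 V.
V_CE = 4.57 V > 0.2 V confirms active-region operation.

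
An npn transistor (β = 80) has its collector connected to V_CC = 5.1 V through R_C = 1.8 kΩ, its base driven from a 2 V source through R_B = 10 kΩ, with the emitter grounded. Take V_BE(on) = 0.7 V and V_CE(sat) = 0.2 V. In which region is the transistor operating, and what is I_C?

Assume active: I_B = (2 − 0.7)/10 = 0.13 mA, giving I_C = β·I_B = 10.4 mA.
But then V_CE = 5.1 − 10.4×1.8 = -13.6 V < V_CE(sat) = 0.2 V — impossible in the active region.
So the transistor is saturated. With V_CE = 0.2 V, I_C = (V_CC − 0.2)/R_C = 4.9/1.8 = 2.72 mA.
Check: β·I_B = 10.4 mA > I_C = 2.72 mA, confirming saturation.

saturation; I_C ≈ 2.7 mA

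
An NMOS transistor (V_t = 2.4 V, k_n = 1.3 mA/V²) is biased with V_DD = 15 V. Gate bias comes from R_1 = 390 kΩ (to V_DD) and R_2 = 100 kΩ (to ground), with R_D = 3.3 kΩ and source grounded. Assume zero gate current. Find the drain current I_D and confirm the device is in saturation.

I_D ≈ 0.28 mA

V_G = V_DD·R_2/(R_1+R_2) = 15×100/490 = 3.06 V. With the source grounded, V_GS = V_G = 3.06 V.
Assume saturation: I_D = (k_n/2)(V_GS − V_t)² = (1.3/2)×(3.06 − 2.4)² = 0.65×0.661² = 0.284 mA.
V_DS = V_DD − I_D·R_D = 15 − 0.284×3.3 = 14.1 V.
Saturation requires V_DS ≥ V_GS − V_t = 0.661 V; 14.1 ≥ 0.661 ✓.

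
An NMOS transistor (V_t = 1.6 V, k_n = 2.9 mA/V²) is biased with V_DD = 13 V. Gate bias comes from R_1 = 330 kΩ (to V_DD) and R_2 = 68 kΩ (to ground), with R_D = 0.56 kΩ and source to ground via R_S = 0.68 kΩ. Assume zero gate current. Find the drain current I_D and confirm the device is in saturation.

I_D ≈ 0.27 mA

V_G = V_DD·R_2/(R_1+R_2) = 13×68/398 = 2.22 V.
Assume saturation: I_D = (k_n/2)(V_GS − V_t)² with V_GS = V_G − I_D·R_S = 2.22 − 0.68·I_D.
Substituting gives 0.67·I_D² − 2.22·I_D + 0.559 = 0, with roots I_D = 0.274 or 3.04 mA.
The root I_D = 3.04 mA gives V_GS = 0.151 V ≤ V_t, so take I_D = 0.274 mA.
Then V_GS = 2.03 V and V_DS = V_DD − I_D(R_D+R_S) = 13 − 0.274×1.24 = 12.7 V.
Saturation requires V_DS ≥ V_GS − V_t = 0.435 V; 12.7 ≥ 0.435 ✓.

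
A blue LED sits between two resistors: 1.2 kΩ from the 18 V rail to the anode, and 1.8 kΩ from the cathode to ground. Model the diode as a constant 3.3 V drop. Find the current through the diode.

I ≈ 4.9 mA

The two resistors are in series with the diode, so KVL gives 18 = I·1.2 + 3.3 + I·1.8.
I = (18 − 3.3) / (1.2 + 1.8) kΩ = 14.7 / 3 = 4.9 mA.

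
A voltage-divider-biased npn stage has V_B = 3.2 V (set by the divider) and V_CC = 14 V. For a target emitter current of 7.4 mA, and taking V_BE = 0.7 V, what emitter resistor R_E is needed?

V_E = V_B − V_BE = 3.2 − 0.7 = 2.5 V.
R_E = V_E / I_E = 2.5 / 7.4 = 0.338 kΩ.

R_E ≈ 0.34 kΩ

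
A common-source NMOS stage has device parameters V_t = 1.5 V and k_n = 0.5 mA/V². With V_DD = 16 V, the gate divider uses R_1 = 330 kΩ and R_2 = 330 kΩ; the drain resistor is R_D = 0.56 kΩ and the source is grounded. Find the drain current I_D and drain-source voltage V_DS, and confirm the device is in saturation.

V_G = V_DD·R_2/(R_1+R_2) = 16×330/660 = 8 V. With the source grounded, V_GS = V_G = 8 V.
Assume saturation: I_D = (k_n/2)(V_GS − V_t)² = (0.5/2)×(8 − 1.5)² = 0.25×6.5² = 10.6 mA.
V_DS = V_DD − I_D·R_D = 16 − 10.6×0.56 = 10.1 V.
Saturation requires V_DS ≥ V_GS − V_t = 6.5 V; 10.1 ≥ 6.5 ✓.

I_D ≈ 11 mA, V_DS ≈ 10 V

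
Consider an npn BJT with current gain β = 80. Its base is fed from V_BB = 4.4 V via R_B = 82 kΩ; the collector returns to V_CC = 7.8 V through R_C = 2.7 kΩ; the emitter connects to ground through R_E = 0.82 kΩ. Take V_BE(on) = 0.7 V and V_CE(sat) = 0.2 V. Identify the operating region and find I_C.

active; I_C ≈ 2 mA

Assume active. Base-emitter loop: I_B = (V_BB − V_BE)/(R_B + (β+1)R_E) = (4.4 − 0.7)/(82 + 81×0.82) = 0.0249 mA.
I_C = β·I_B = 80×0.0249 = 1.99 mA.
V_CE = V_CC − I_C·R_C − I_E·R_E = 7.8 − 1.99×2.7 − 2.02×0.82 = 0.759 V > V_CE(sat), so the active-region assumption holds.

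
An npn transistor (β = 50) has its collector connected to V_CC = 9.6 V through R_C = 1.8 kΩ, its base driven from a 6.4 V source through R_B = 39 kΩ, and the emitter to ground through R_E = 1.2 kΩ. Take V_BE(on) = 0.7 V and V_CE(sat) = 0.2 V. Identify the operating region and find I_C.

Assume active. Base-emitter loop: I_B = (V_BB − V_BE)/(R_B + (β+1)R_E) = (6.4 − 0.7)/(39 + 51×1.2) = 0.0569 mA.
I_C = β·I_B = 50×0.0569 = 2.84 mA.
V_CE = V_CC − I_C·R_C − I_E·R_E = 9.6 − 2.84×1.8 − 2.9×1.2 = 0.999 V > V_CE(sat), so the active-region assumption holds.

active; I_C ≈ 2.8 mA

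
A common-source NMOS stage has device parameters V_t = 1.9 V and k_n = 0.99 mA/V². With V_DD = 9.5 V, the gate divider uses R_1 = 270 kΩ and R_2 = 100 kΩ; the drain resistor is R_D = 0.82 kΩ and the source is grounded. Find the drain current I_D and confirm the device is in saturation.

V_G = V_DD·R_2/(R_1+R_2) = 9.5×100/370 = 2.57 V. With the source grounded, V_GS = V_G = 2.57 V.
Assume saturation: I_D = (k_n/2)(V_GS − V_t)² = (0.99/2)×(2.57 − 1.9)² = 0.495×0.668² = 0.221 mA.
V_DS = V_DD − I_D·R_D = 9.5 − 0.221×0.82 = 9.32 V.
Saturation requires V_DS ≥ V_GS − V_t = 0.668 V; 9.32 ≥ 0.668 ✓.

I_D ≈ 0.22 mA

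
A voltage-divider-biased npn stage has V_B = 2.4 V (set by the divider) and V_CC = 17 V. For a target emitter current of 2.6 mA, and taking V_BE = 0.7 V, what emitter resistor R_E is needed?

V_E = V_B − V_BE = 2.4 − 0.7 = 1.7 V.
R_E = V_E / I_E = 1.7 / 2.6 = 0.654 kΩ.

R_E ≈ 0.65 kΩ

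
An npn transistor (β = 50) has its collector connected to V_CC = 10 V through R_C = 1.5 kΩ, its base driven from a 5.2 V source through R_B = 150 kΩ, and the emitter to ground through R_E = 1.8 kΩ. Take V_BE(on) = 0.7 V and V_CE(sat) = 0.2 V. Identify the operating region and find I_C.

Assume active. Base-emitter loop: I_B = (V_BB − V_BE)/(R_B + (β+1)R_E) = (5.2 − 0.7)/(150 + 51×1.8) = 0.0186 mA.
I_C = β·I_B = 50×0.0186 = 0.931 mA.
V_CE = V_CC − I_C·R_C − I_E·R_E = 10 − 0.931×1.5 − 0.949×1.8 = 6.9 V > V_CE(sat), so the active-region assumption holds.

active; I_C ≈ 0.93 mA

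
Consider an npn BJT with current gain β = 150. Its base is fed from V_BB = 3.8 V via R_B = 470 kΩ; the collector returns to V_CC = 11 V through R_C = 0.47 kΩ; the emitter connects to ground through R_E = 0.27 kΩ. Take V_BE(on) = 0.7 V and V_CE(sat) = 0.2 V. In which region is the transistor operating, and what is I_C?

active; I_C ≈ 0.91 mA

Assume active. Base-emitter loop: I_B = (V_BB − V_BE)/(R_B + (β+1)R_E) = (3.8 − 0.7)/(470 + 151×0.27) = 0.00607 mA.
I_C = β·I_B = 150×0.00607 = 0.91 mA.
V_CE = V_CC − I_C·R_C − I_E·R_E = 11 − 0.91×0.47 − 0.916×0.27 = 10.3 V > V_CE(sat), so the active-region assumption holds.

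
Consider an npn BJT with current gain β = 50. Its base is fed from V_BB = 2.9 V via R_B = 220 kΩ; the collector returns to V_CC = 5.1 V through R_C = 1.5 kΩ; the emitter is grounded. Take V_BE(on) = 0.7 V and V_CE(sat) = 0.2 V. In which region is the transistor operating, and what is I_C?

active; I_C ≈ 0.5 mA

Assume active. Base-emitter loop: I_B = (V_BB − V_BE)/R_B = (2.9 − 0.7)/220 = 0.01 mA.
I_C = β·I_B = 50×0.01 = 0.5 mA.
V_CE = V_CC − I_C·R_C = 5.1 − 0.5×1.5 = 4.35 V > V_CE(sat), so the active-region assumption holds.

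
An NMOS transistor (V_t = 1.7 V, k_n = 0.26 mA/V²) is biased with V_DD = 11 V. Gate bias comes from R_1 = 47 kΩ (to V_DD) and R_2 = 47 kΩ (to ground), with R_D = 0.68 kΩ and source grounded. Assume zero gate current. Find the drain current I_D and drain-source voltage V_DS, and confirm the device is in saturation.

I_D ≈ 1.9 mA, V_DS ≈ 9.7 V

V_G = V_DD·R_2/(R_1+R_2) = 11×47/94 = 5.5 V. With the source grounded, V_GS = V_G = 5.5 V.
Assume saturation: I_D = (k_n/2)(V_GS − V_t)² = (0.26/2)×(5.5 − 1.7)² = 0.13×3.8² = 1.88 mA.
V_DS = V_DD − I_D·R_D = 11 − 1.88×0.68 = 9.72 V.
Saturation requires V_DS ≥ V_GS − V_t = 3.8 V; 9.72 ≥ 3.8 ✓.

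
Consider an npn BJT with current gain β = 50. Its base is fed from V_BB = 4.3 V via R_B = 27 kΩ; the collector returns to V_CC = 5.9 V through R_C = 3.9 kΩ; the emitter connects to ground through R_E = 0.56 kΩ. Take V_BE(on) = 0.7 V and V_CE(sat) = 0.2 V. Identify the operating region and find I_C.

saturation; I_C ≈ 1.3 mA

Assume active: I_B = (4.3 − 0.7)/(27 + 51×0.56) = 0.0648 mA, I_C = β·I_B = 3.24 mA.
Then V_CE = 5.9 − 3.24×3.9 − 3.3×0.56 = -8.59 V < 0.2 V — the active assumption fails.
Re-solve with V_CE = 0.2 V. KCL at the emitter: V_E/R_E = (V_BB−0.7−V_E)/R_B + (V_CC−0.2−V_E)/R_C, giving V_E = 0.767 V.
I_C = (V_CC − 0.2 − V_E)/R_C = (5.7 − 0.767)/3.9 = 1.26 mA.
Check: I_B = (3.6 − 0.767)/27 = 0.105 mA, and β·I_B = 5.25 mA > I_C, confirming saturation.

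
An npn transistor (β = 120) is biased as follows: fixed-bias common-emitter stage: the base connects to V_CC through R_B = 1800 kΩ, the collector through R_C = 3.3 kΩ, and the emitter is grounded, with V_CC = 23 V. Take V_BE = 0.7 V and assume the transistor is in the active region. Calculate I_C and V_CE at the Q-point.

I_C ≈ 1.5 mA, V_CE ≈ 18 V

Base loop: V_CC = I_B·R_B + V_BE, so I_B = (23 − 0.7)/1800 kΩ = 0.0124 mA.
In the active region I_C = β·I_B = 120 × 0.0124 = 1.49 mA.
Collector loop: V_CE = V_CC − I_C·R_C = 23 − 1.49×3.3 = 18.1 V.
Since V_CE = 18.1 V > V_CE(sat) ≈ 0.2 V, the transistor is in the active region as assumed.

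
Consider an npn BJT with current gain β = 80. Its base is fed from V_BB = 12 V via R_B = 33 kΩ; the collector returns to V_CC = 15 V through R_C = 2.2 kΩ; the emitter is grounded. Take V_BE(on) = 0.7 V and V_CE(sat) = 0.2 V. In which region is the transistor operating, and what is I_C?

Assume active: I_B = (12 − 0.7)/33 = 0.342 mA, giving I_C = β·I_B = 27.4 mA.
But then V_CE = 15 − 27.4×2.2 = -45.3 V < V_CE(sat) = 0.2 V — impossible in the active region.
So the transistor is saturated. With V_CE = 0.2 V, I_C = (V_CC − 0.2)/R_C = 14.8/2.2 = 6.73 mA.
Check: β·I_B = 27.4 mA > I_C = 6.73 mA, confirming saturation.

saturation; I_C ≈ 6.7 mA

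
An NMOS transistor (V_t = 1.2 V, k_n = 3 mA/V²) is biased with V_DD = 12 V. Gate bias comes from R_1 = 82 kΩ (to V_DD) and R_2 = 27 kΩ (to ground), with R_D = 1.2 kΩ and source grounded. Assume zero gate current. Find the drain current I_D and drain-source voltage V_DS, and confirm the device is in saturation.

V_G = V_DD·R_2/(R_1+R_2) = 12×27/109 = 2.97 V. With the source grounded, V_GS = V_G = 2.97 V.
Assume saturation: I_D = (k_n/2)(V_GS − V_t)² = (3/2)×(2.97 − 1.2)² = 1.5×1.77² = 4.71 mA.
V_DS = V_DD − I_D·R_D = 12 − 4.71×1.2 = 6.34 V.
Saturation requires V_DS ≥ V_GS − V_t = 1.77 V; 6.34 ≥ 1.77 ✓.

I_D ≈ 4.7 mA, V_DS ≈ 6.3 V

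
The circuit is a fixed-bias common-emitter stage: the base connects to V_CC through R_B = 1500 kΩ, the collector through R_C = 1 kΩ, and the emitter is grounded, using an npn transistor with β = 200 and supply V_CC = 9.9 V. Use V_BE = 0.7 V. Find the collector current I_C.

Base loop: V_CC = I_B·R_B + V_BE, so I_B = (9.9 − 0.7)/1500 kΩ = 0.00613 mA.
In the active region I_C = β·I_B = 200 × 0.00613 = 1.23 mA.
Collector loop: V_CE = V_CC − I_C·R_C = 9.9 − 1.23×1 = 8.67 V.
Since V_CE = 8.67 V > V_CE(sat) ≈ 0.2 V, the transistor is in the active region as assumed.

I_C ≈ 1.2 mA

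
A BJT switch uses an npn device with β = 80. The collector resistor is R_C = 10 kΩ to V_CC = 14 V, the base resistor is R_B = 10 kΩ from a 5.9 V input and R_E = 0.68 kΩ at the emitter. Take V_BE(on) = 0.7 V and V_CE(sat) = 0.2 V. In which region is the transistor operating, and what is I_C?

Assume active: I_B = (5.9 − 0.7)/(10 + 81×0.68) = 0.0799 mA, I_C = β·I_B = 6.39 mA.
Then V_CE = 14 − 6.39×10 − 6.47×0.68 = -54.3 V < 0.2 V — the active assumption fails.
Re-solve with V_CE = 0.2 V. KCL at the emitter: V_E/R_E = (V_BB−0.7−V_E)/R_B + (V_CC−0.2−V_E)/R_C, giving V_E = 1.14 V.
I_C = (V_CC − 0.2 − V_E)/R_C = (13.8 − 1.14)/10 = 1.27 mA.
Check: I_B = (5.2 − 1.14)/10 = 0.406 mA, and β·I_B = 32.5 mA > I_C, confirming saturation.

saturation; I_C ≈ 1.3 mA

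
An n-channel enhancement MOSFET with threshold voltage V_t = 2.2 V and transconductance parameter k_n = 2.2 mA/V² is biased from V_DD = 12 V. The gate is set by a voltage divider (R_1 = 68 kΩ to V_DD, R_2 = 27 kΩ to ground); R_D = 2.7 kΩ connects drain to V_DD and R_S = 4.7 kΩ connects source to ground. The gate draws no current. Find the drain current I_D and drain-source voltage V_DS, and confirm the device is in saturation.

I_D ≈ 0.17 mA, V_DS ≈ 11 V

V_G = V_DD·R_2/(R_1+R_2) = 12×27/95 = 3.41 V.
Assume saturation: I_D = (k_n/2)(V_GS − V_t)² with V_GS = V_G − I_D·R_S = 3.41 − 4.7·I_D.
Substituting gives 24.3·I_D² − 13.5·I_D + 1.61 = 0, with roots I_D = 0.173 or 0.383 mA.
The root I_D = 0.383 mA gives V_GS = 1.61 V ≤ V_t, so take I_D = 0.173 mA.
Then V_GS = 2.6 V and V_DS = V_DD − I_D(R_D+R_S) = 12 − 0.173×7.4 = 10.7 V.
Saturation requires V_DS ≥ V_GS − V_t = 0.397 V; 10.7 ≥ 0.397 ✓.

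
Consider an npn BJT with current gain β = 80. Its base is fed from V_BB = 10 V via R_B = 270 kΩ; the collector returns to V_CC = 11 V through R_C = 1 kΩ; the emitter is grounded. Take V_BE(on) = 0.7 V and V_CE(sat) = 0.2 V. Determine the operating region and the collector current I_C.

active; I_C ≈ 2.8 mA

Assume active. Base-emitter loop: I_B = (V_BB − V_BE)/R_B = (10 − 0.7)/270 = 0.0344 mA.
I_C = β·I_B = 80×0.0344 = 2.76 mA.
V_CE = V_CC − I_C·R_C = 11 − 2.76×1 = 8.24 V > V_CE(sat), so the active-region assumption holds.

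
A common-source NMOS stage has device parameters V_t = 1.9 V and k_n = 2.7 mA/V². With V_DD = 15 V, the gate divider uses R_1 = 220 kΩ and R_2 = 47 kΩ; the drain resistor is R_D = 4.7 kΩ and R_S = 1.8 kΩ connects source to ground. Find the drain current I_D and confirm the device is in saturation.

I_D ≈ 0.2 mA

V_G = V_DD·R_2/(R_1+R_2) = 15×47/267 = 2.64 V.
Assume saturation: I_D = (k_n/2)(V_GS − V_t)² with V_GS = V_G − I_D·R_S = 2.64 − 1.8·I_D.
Substituting gives 4.37·I_D² − 4.6·I_D + 0.74 = 0, with roots I_D = 0.198 or 0.853 mA.
The root I_D = 0.853 mA gives V_GS = 1.11 V ≤ V_t, so take I_D = 0.198 mA.
Then V_GS = 2.28 V and V_DS = V_DD − I_D(R_D+R_S) = 15 − 0.198×6.5 = 13.7 V.
Saturation requires V_DS ≥ V_GS − V_t = 0.383 V; 13.7 ≥ 0.383 ✓.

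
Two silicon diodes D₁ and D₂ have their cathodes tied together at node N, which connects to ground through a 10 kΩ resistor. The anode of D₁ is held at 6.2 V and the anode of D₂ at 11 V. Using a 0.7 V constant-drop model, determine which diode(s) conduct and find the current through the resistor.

Assume both conduct. Then node N would need to be at both 6.2−0.7 = 5.5 V and 11−0.7 = 10.3 V, which is impossible.
Assume only D₂ conducts: V_N = 11 − 0.7 = 10.3 V, so I_R = 10.3/10 = 1.03 mA.
Check D₁: its anode-to-cathode voltage is 6.2 − 10.3 = -4.1 V < 0.7 V, so it is off. The assumption is consistent.

Only D₂ conducts; I_R ≈ 1 mA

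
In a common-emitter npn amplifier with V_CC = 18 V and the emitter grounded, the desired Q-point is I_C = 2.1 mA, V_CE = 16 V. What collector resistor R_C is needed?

R_C ≈ 0.95 kΩ

Collector loop: V_CC = I_C·R_C + V_CE.
R_C = (V_CC − V_CE)/I_C = (18 − 16)/2.1 = 0.952 kΩ.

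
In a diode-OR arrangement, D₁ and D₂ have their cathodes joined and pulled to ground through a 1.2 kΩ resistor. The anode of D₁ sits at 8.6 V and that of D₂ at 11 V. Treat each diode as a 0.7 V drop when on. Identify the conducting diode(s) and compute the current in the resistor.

Assume both conduct. Then node N would need to be at both 8.6−0.7 = 7.9 V and 11−0.7 = 10.3 V, which is impossible.
Assume only D₂ conducts: V_N = 11 − 0.7 = 10.3 V, so I_R = 10.3/1.2 = 8.58 mA.
Check D₁: its anode-to-cathode voltage is 8.6 − 10.3 = -1.7 V < 0.7 V, so it is off. The assumption is consistent.

Only D₂ conducts; I_R ≈ 8.6 mA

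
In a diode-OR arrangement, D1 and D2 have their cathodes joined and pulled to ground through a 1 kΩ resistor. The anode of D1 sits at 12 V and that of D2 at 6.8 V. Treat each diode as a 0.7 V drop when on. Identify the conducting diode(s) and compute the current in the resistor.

Only D1 conducts; I_R ≈ 11 mA

Assume both conduct. Then node N would need to be at both 12−0.7 = 11.3 V and 6.8−0.7 = 6.1 V, which is impossible.
Assume only D1 conducts: V_N = 12 − 0.7 = 11.3 V, so I_R = 11.3/1 = 11.3 mA.
Check D2: its anode-to-cathode voltage is 6.8 − 11.3 = -4.5 V < 0.7 V, so it is off. The assumption is consistent.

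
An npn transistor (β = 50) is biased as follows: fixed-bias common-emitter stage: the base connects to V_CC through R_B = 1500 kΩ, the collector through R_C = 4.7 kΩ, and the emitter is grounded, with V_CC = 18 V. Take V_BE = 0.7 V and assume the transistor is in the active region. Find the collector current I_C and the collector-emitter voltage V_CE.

Base loop: V_CC = I_B·R_B + V_BE, so I_B = (18 − 0.7)/1500 kΩ = 0.0115 mA.
In the active region I_C = β·I_B = 50 × 0.0115 = 0.577 mA.
Collector loop: V_CE = V_CC − I_C·R_C = 18 − 0.577×4.7 = 15.3 V.
Since V_CE = 15.3 V > V_CE(sat) ≈ 0.2 V, the transistor is in the active region as assumed.

I_C ≈ 0.58 mA, V_CE ≈ 15 V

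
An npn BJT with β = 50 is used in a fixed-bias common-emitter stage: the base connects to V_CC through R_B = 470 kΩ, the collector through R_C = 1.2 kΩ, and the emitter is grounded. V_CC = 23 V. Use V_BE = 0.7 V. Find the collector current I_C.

Base loop: V_CC = I_B·R_B + V_BE, so I_B = (23 − 0.7)/470 kΩ = 0.0474 mA.
In the active region I_C = β·I_B = 50 × 0.0474 = 2.37 mA.
Collector loop: V_CE = V_CC − I_C·R_C = 23 − 2.37×1.2 = 20.2 V.
Since V_CE = 20.2 V > V_CE(sat) ≈ 0.2 V, the transistor is in the active region as assumed.

I_C ≈ 2.4 mA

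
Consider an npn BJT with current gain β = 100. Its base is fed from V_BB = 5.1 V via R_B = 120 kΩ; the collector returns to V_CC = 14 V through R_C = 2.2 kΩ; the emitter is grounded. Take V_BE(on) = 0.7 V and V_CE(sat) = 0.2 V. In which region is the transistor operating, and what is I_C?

Assume active. Base-emitter loop: I_B = (V_BB − V_BE)/R_B = (5.1 − 0.7)/120 = 0.0367 mA.
I_C = β·I_B = 100×0.0367 = 3.67 mA.
V_CE = V_CC − I_C·R_C = 14 − 3.67×2.2 = 5.93 V > V_CE(sat), so the active-region assumption holds.

active; I_C ≈ 3.7 mA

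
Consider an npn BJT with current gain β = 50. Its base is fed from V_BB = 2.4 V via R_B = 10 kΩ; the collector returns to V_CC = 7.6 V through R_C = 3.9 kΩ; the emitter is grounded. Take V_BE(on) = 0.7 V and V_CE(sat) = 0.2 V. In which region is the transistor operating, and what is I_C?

Assume active: I_B = (2.4 − 0.7)/10 = 0.17 mA, giving I_C = β·I_B = 8.5 mA.
But then V_CE = 7.6 − 8.5×3.9 = -25.5 V < V_CE(sat) = 0.2 V — impossible in the active region.
So the transistor is saturated. With V_CE = 0.2 V, I_C = (V_CC − 0.2)/R_C = 7.4/3.9 = 1.9 mA.
Check: β·I_B = 8.5 mA > I_C = 1.9 mA, confirming saturation.

saturation; I_C ≈ 1.9 mA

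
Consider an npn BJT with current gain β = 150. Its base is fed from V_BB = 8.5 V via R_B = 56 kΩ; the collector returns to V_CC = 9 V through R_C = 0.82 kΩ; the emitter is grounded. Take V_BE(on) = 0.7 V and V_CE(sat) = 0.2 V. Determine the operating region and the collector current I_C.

Assume active: I_B = (8.5 − 0.7)/56 = 0.139 mA, giving I_C = β·I_B = 20.9 mA.
But then V_CE = 9 − 20.9×0.82 = -8.13 V < V_CE(sat) = 0.2 V — impossible in the active region.
So the transistor is saturated. With V_CE = 0.2 V, I_C = (V_CC − 0.2)/R_C = 8.8/0.82 = 10.7 mA.
Check: β·I_B = 20.9 mA > I_C = 10.7 mA, confirming saturation.

saturation; I_C ≈ 11 mA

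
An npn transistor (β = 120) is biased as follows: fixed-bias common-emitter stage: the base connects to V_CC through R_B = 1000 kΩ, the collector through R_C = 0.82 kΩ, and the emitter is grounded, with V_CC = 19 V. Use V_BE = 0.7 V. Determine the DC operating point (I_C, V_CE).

I_C ≈ 2.2 mA, V_CE ≈ 17 V

Base loop: V_CC = I_B·R_B + V_BE, so I_B = (19 − 0.7)/1000 kΩ = 0.0183 mA.
In the active region I_C = β·I_B = 120 × 0.0183 = 2.2 mA.
Collector loop: V_CE = V_CC − I_C·R_C = 19 − 2.2×0.82 = 17.2 V.
Since V_CE = 17.2 V > V_CE(sat) ≈ 0.2 V, the transistor is in the active region as assumed.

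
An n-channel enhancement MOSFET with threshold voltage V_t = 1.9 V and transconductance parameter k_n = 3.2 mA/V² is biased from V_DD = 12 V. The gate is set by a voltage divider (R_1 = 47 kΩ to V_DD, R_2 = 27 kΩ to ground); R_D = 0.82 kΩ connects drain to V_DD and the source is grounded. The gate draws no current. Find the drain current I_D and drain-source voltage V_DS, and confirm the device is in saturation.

I_D ≈ 9.8 mA, V_DS ≈ 3.9 V

V_G = V_DD·R_2/(R_1+R_2) = 12×27/74 = 4.38 V. With the source grounded, V_GS = V_G = 4.38 V.
Assume saturation: I_D = (k_n/2)(V_GS − V_t)² = (3.2/2)×(4.38 − 1.9)² = 1.6×2.48² = 9.83 mA.
V_DS = V_DD − I_D·R_D = 12 − 9.83×0.82 = 3.94 V.
Saturation requires V_DS ≥ V_GS − V_t = 2.48 V; 3.94 ≥ 2.48 ✓.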